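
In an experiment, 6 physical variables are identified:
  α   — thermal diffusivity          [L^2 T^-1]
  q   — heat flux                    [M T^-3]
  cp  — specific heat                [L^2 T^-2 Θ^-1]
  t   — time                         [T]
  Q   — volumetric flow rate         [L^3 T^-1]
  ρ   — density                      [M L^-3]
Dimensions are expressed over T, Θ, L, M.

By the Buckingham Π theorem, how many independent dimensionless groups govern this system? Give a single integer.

Dimensional matrix (T×Θ×L×M by α×q×cp×t×Q×ρ):
  T: [-1 -3 -2  1 -1  0]
  Θ: [ 0  0 -1  0  0  0]
  L: [ 2  0  2  0  3 -3]
  M: [ 0  1  0  0  0  1]
Echelon form has 4 nonzero rows (pivots: α,q,cp,t)
n=6, r=4 ⇒ 2 dimensionless groups

2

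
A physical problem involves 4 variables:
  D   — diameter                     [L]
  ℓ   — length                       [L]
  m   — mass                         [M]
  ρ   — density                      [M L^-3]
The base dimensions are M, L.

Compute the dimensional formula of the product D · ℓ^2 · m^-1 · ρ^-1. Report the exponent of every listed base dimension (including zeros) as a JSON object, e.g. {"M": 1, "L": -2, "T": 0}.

Exponent matrix [M,L] × [D,ℓ,m,ρ]:
  M: [ 0  0  1  1]
  L: [ 1  1  0 -3]
  [M]: (1)·0+(2)·0+(-1)·1+(-1)·1 = -2
  [L]: (1)·1+(2)·1+(-1)·0+(-1)·-3 = 6
⇒ M^-2 L^6

{"M": -2, "L": 6}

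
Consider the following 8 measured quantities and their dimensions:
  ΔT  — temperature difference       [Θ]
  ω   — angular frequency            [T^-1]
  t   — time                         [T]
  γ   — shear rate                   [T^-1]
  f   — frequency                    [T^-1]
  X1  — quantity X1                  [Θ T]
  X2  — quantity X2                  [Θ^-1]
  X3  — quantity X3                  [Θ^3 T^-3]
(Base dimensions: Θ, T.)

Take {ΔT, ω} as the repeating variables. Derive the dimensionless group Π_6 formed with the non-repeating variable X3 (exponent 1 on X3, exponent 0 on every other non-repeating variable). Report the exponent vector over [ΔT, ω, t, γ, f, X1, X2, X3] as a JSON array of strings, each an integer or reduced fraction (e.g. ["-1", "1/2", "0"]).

Exponent matrix [Θ,T] × [ΔT,ω,t,γ,f,X1,X2,X3]:
  Θ: [ 1  0  0  0  0  1 -1  3]
  T: [ 0 -1  1 -1 -1  1  0 -3]
Row reduction gives pivot columns ΔT,ω; rank = 2
Repeat: ΔT,ω; free: t,γ,f,X1,X2,X3
RREF:
  r0: [   1    0    0    0    0    1   -1    3]
  r1: [   0    1   -1    1    1   -1    0    3]
Fix exponent of X3 at 1, t at 0, γ at 0, f at 0, X1 at 0, X2 at 0; solve each RREF row for its pivot's exponent:
  r0: exp(ΔT) + (3)·1 = 0 ⇒ exp(ΔT) = -3
  r1: exp(ω) + (3)·1 = 0 ⇒ exp(ω) = -3
Π_6 = ΔT^-3 · ω^-3 · X3

["-3", "-3", "0", "0", "0", "0", "0", "1"]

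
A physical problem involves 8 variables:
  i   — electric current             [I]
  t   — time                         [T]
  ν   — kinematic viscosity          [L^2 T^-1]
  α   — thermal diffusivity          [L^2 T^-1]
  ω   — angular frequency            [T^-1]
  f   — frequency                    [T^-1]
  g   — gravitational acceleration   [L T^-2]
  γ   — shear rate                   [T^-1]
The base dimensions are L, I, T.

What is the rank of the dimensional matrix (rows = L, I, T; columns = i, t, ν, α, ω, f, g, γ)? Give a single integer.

Write exponents as rows L,I,T / cols i,t,ν,α,ω,f,g,γ:
  L: [ 0  0  2  2  0  0  1  0]
  I: [ 1  0  0  0  0  0  0  0]
  T: [ 0  1 -1 -1 -1 -1 -2 -1]
RREF → pivots at {i,t,ν} ⇒ r = 3

3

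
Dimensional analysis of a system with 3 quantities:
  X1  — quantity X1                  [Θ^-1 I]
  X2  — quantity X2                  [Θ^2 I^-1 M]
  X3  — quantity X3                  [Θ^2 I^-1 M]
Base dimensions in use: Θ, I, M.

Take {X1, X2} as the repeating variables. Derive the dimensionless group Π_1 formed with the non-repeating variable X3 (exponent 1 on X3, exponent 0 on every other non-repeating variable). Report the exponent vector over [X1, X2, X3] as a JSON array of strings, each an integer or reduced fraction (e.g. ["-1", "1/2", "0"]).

Dimensional matrix (Θ×I×M by X1×X2×X3):
  Θ: [-1  2  2]
  I: [ 1 -1 -1]
  M: [ 0  1  1]
Echelon form has 2 nonzero rows (pivots: X1,X2)
Repeat: X1,X2; free: X3
RREF:
  r0: [   1    0    0]
  r1: [   0    1    1]
  r2: [   0    0    0]
Fix exponent of X3 at 1; solve each RREF row for its pivot's exponent:
  r0: exp(X1) + (0)·1 = 0 ⇒ exp(X1) = 0
  r1: exp(X2) + (1)·1 = 0 ⇒ exp(X2) = -1
Π_1 = X2^-1 · X3

["0", "-1", "1"]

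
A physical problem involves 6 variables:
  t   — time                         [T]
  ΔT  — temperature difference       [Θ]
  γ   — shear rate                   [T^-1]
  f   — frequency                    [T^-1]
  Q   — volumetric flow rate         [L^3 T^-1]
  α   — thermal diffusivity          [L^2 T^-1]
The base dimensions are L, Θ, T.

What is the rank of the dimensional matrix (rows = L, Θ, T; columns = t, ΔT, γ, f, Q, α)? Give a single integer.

3

Write exponents as rows L,Θ,T / cols t,ΔT,γ,f,Q,α:
  L: [ 0  0  0  0  3  2]
  Θ: [ 0  1  0  0  0  0]
  T: [ 1  0 -1 -1 -1 -1]
Row reduction gives pivot columns t,ΔT,Q; rank = 3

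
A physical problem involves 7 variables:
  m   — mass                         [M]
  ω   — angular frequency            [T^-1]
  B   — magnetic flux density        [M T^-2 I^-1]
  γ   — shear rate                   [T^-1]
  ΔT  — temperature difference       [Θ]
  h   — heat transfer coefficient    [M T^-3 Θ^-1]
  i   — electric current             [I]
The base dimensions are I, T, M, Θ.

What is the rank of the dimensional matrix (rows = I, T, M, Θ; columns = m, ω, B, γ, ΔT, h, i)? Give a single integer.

4

Exponent matrix [I,T,M,Θ] × [m,ω,B,γ,ΔT,h,i]:
  I: [ 0  0 -1  0  0  0  1]
  T: [ 0 -1 -2 -1  0 -3  0]
  M: [ 1  0  1  0  0  1  0]
  Θ: [ 0  0  0  0  1 -1  0]
Row reduction gives pivot columns m,ω,B,ΔT; rank = 4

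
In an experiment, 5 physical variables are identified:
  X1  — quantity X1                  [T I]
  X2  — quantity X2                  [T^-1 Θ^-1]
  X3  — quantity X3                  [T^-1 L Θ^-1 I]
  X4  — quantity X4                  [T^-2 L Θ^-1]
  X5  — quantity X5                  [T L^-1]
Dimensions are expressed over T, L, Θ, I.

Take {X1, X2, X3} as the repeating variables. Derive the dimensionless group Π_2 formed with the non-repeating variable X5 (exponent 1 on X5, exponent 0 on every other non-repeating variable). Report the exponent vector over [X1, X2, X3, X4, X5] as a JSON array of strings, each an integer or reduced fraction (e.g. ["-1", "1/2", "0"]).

["-1", "-1", "1", "0", "1"]

Dimensional matrix (T×L×Θ×I by X1×X2×X3×X4×X5):
  T: [ 1 -1 -1 -2  1]
  L: [ 0  0  1  1 -1]
  Θ: [ 0 -1 -1 -1  0]
  I: [ 1  0  1  0  0]
Row reduction gives pivot columns X1,X2,X3; rank = 3
Pivot set = {X1,X2,X3}, free = {X4,X5}
RREF:
  r0: [   1    0    0   -1    1]
  r1: [   0    1    0    0    1]
  r2: [   0    0    1    1   -1]
  r3: [   0    0    0    0    0]
Fix exponent of X5 at 1, X4 at 0; solve each RREF row for its pivot's exponent:
  r0: exp(X1) + (1)·1 = 0 ⇒ exp(X1) = -1
  r1: exp(X2) + (1)·1 = 0 ⇒ exp(X2) = -1
  r2: exp(X3) + (-1)·1 = 0 ⇒ exp(X3) = 1
Π_2 = X1^-1 · X2^-1 · X3 · X5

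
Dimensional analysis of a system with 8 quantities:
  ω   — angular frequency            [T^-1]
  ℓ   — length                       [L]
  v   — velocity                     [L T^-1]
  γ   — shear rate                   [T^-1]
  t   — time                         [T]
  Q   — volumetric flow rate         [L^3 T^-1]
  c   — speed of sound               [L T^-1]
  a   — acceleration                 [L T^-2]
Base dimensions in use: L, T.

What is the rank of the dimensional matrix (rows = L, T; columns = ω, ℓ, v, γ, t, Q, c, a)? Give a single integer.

2

Dimensional matrix (L×T by ω×ℓ×v×γ×t×Q×c×a):
  L: [ 0  1  1  0  0  3  1  1]
  T: [-1  0 -1 -1  1 -1 -1 -2]
RREF → pivots at {ω,ℓ} ⇒ r = 2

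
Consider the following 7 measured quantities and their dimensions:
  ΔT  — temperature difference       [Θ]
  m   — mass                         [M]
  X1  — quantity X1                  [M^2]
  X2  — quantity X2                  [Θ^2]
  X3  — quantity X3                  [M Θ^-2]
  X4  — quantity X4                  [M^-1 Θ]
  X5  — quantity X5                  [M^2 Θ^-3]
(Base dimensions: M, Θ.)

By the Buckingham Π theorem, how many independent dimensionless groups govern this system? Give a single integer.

5

Exponent matrix [M,Θ] × [ΔT,m,X1,X2,X3,X4,X5]:
  M: [ 0  1  2  0  1 -1  2]
  Θ: [ 1  0  0  2 -2  1 -3]
RREF → pivots at {ΔT,m} ⇒ r = 2
Π count = n − r = 7 − 2 = 5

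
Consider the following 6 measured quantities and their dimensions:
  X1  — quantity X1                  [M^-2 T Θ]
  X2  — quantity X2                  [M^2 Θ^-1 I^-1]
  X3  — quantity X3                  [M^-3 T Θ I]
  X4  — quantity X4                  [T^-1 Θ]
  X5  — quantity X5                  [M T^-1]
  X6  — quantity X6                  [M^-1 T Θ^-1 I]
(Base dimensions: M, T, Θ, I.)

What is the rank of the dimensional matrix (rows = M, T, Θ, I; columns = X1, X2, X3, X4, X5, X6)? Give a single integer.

Dimensional matrix (M×T×Θ×I by X1×X2×X3×X4×X5×X6):
  M: [-2  2 -3  0  1 -1]
  T: [ 1  0  1 -1 -1  1]
  Θ: [ 1 -1  1  1  0 -1]
  I: [ 0 -1  1  0  0  1]
Row reduction gives pivot columns X1,X2,X3; rank = 3

3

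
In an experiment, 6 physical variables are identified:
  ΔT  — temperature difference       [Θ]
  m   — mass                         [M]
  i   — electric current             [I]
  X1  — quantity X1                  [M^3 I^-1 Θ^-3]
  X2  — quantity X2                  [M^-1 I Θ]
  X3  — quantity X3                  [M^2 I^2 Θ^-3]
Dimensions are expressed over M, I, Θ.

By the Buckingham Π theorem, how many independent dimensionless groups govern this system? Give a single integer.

3

Write exponents as rows M,I,Θ / cols ΔT,m,i,X1,X2,X3:
  M: [ 0  1  0  3 -1  2]
  I: [ 0  0  1 -1  1  2]
  Θ: [ 1  0  0 -3  1 -3]
Echelon form has 3 nonzero rows (pivots: ΔT,m,i)
6 vars − rank 3 = 3 Π groups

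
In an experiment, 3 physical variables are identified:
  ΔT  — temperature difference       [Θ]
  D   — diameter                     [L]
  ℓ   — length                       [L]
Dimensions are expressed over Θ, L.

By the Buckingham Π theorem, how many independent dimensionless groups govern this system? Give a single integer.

1

Exponent matrix [Θ,L] × [ΔT,D,ℓ]:
  Θ: [ 1  0  0]
  L: [ 0  1  1]
Echelon form has 2 nonzero rows (pivots: ΔT,D)
n=3, r=2 ⇒ 1 dimensionless group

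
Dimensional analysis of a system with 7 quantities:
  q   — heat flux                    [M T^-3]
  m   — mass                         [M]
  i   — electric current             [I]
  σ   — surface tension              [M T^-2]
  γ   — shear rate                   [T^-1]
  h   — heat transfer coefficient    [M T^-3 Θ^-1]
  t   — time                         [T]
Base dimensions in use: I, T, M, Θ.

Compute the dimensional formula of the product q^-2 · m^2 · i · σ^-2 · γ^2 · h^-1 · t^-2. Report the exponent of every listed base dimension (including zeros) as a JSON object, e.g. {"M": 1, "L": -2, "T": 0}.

Write exponents as rows I,T,M,Θ / cols q,m,i,σ,γ,h,t:
  I: [ 0  0  1  0  0  0  0]
  T: [-3  0  0 -2 -1 -3  1]
  M: [ 1  1  0  1  0  1  0]
  Θ: [ 0  0  0  0  0 -1  0]
  [I]: (-2)·0+(2)·0+(1)·1+(-2)·0+(2)·0+(-1)·0+(-2)·0 = 1
  [T]: (-2)·-3+(2)·0+(1)·0+(-2)·-2+(2)·-1+(-1)·-3+(-2)·1 = 9
  [M]: (-2)·1+(2)·1+(1)·0+(-2)·1+(2)·0+(-1)·1+(-2)·0 = -3
  [Θ]: (-2)·0+(2)·0+(1)·0+(-2)·0+(2)·0+(-1)·-1+(-2)·0 = 1
⇒ I T^9 M^-3 Θ

{"I": 1, "T": 9, "M": -3, "Θ": 1}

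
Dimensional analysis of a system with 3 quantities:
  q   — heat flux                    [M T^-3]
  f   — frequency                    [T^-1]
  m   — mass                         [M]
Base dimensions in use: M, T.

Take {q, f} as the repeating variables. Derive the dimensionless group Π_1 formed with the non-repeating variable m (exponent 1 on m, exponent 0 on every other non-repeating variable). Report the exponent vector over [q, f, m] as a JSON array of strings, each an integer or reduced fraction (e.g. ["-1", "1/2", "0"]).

Write exponents as rows M,T / cols q,f,m:
  M: [ 1  0  1]
  T: [-3 -1  0]
RREF → pivots at {q,f} ⇒ r = 2
Repeat: q,f; free: m
RREF:
  r0: [   1    0    1]
  r1: [   0    1   -3]
Fix exponent of m at 1; solve each RREF row for its pivot's exponent:
  r0: exp(q) + (1)·1 = 0 ⇒ exp(q) = -1
  r1: exp(f) + (-3)·1 = 0 ⇒ exp(f) = 3
Π_1 = q^-1 · f^3 · m

["-1", "3", "1"]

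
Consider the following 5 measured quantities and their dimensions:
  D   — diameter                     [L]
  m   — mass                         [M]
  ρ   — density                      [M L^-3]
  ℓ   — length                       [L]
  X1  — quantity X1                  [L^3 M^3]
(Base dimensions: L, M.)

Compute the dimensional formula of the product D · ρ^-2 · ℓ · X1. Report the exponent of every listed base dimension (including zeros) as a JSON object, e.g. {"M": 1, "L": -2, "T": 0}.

Write exponents as rows L,M / cols D,m,ρ,ℓ,X1:
  L: [ 1  0 -3  1  3]
  M: [ 0  1  1  0  3]
  [L]: (1)·1+(-2)·-3+(1)·1+(1)·3 = 11
  [M]: (1)·0+(-2)·1+(1)·0+(1)·3 = 1
⇒ L^11 M

{"L": 11, "M": 1}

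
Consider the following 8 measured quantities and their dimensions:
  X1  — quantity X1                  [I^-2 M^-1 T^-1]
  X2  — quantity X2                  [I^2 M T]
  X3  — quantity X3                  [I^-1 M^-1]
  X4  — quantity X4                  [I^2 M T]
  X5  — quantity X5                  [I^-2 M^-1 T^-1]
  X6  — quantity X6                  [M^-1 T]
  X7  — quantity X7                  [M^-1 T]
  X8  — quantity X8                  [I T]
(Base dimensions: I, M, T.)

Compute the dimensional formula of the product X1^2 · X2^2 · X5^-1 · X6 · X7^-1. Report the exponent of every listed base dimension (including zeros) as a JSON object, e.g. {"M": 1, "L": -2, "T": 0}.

{"I": 2, "M": 1, "T": 1}

Dimensional matrix (I×M×T by X1×X2×X3×X4×X5×X6×X7×X8):
  I: [-2  2 -1  2 -2  0  0  1]
  M: [-1  1 -1  1 -1 -1 -1  0]
  T: [-1  1  0  1 -1  1  1  1]
  [I]: (2)·-2+(2)·2+(-1)·-2+(1)·0+(-1)·0 = 2
  [M]: (2)·-1+(2)·1+(-1)·-1+(1)·-1+(-1)·-1 = 1
  [T]: (2)·-1+(2)·1+(-1)·-1+(1)·1+(-1)·1 = 1
⇒ I^2 M T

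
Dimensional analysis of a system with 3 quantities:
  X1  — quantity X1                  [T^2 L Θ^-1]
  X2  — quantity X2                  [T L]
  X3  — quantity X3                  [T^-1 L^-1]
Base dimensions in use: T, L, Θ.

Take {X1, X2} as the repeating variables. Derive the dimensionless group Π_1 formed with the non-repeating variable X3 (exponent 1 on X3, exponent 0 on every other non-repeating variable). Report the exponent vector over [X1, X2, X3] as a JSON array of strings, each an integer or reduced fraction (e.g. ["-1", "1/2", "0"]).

["0", "1", "1"]

Exponent matrix [T,L,Θ] × [X1,X2,X3]:
  T: [ 2  1 -1]
  L: [ 1  1 -1]
  Θ: [-1  0  0]
RREF → pivots at {X1,X2} ⇒ r = 2
Pivot set = {X1,X2}, free = {X3}
RREF:
  r0: [   1    0    0]
  r1: [   0    1   -1]
  r2: [   0    0    0]
Fix exponent of X3 at 1; solve each RREF row for its pivot's exponent:
  r0: exp(X1) + (0)·1 = 0 ⇒ exp(X1) = 0
  r1: exp(X2) + (-1)·1 = 0 ⇒ exp(X2) = 1
Π_1 = X2 · X3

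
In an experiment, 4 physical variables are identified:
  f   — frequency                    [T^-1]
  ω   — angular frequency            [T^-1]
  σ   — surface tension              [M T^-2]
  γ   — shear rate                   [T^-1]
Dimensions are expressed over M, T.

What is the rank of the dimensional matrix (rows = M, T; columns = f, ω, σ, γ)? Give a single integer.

2

Write exponents as rows M,T / cols f,ω,σ,γ:
  M: [ 0  0  1  0]
  T: [-1 -1 -2 -1]
Echelon form has 2 nonzero rows (pivots: f,σ)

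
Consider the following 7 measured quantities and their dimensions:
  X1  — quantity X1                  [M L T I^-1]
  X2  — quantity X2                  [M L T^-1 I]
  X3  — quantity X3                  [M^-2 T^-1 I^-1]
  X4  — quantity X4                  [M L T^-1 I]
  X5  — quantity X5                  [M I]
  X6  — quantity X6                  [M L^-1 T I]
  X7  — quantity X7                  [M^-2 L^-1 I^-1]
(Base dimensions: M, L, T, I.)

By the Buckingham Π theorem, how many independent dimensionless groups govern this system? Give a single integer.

4

Exponent matrix [M,L,T,I] × [X1,X2,X3,X4,X5,X6,X7]:
  M: [ 1  1 -2  1  1  1 -2]
  L: [ 1  1  0  1  0 -1 -1]
  T: [ 1 -1 -1 -1  0  1  0]
  I: [-1  1 -1  1  1  1 -1]
RREF → pivots at {X1,X2,X3} ⇒ r = 3
Π count = n − r = 7 − 3 = 4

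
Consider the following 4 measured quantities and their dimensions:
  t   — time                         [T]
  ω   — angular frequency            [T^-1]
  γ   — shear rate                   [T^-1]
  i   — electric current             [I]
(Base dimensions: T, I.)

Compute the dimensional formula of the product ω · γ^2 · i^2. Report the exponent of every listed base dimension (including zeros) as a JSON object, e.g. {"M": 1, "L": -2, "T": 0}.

{"T": -3, "I": 2}

Write exponents as rows T,I / cols t,ω,γ,i:
  T: [ 1 -1 -1  0]
  I: [ 0  0  0  1]
  [T]: (1)·-1+(2)·-1+(2)·0 = -3
  [I]: (1)·0+(2)·0+(2)·1 = 2
⇒ T^-3 I^2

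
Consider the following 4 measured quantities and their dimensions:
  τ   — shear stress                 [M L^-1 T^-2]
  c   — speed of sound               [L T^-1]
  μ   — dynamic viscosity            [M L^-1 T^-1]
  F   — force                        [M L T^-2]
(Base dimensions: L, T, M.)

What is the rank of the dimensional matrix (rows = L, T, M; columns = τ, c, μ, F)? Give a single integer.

3

Dimensional matrix (L×T×M by τ×c×μ×F):
  L: [-1  1 -1  1]
  T: [-2 -1 -1 -2]
  M: [ 1  0  1  1]
Echelon form has 3 nonzero rows (pivots: τ,c,μ)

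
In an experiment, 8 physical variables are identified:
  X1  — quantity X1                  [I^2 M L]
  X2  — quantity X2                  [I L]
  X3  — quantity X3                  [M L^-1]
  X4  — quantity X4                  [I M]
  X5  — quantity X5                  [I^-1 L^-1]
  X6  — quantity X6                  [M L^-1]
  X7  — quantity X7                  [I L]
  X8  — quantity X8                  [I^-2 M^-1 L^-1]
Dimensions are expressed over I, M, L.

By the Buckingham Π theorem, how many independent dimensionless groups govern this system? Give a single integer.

6

Exponent matrix [I,M,L] × [X1,X2,X3,X4,X5,X6,X7,X8]:
  I: [ 2  1  0  1 -1  0  1 -2]
  M: [ 1  0  1  1  0  1  0 -1]
  L: [ 1  1 -1  0 -1 -1  1 -1]
Echelon form has 2 nonzero rows (pivots: X1,X2)
n=8, r=2 ⇒ 6 dimensionless groups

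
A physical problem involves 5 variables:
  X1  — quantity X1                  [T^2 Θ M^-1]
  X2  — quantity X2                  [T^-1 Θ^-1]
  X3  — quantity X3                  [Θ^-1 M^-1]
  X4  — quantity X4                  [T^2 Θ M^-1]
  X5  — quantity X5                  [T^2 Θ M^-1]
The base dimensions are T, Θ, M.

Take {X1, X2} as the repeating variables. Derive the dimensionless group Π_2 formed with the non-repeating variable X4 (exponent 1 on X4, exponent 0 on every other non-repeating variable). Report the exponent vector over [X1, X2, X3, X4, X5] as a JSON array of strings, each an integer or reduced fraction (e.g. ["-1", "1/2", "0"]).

Write exponents as rows T,Θ,M / cols X1,X2,X3,X4,X5:
  T: [ 2 -1  0  2  2]
  Θ: [ 1 -1 -1  1  1]
  M: [-1  0 -1 -1 -1]
RREF → pivots at {X1,X2} ⇒ r = 2
Pivot set = {X1,X2}, free = {X3,X4,X5}
RREF:
  r0: [   1    0    1    1    1]
  r1: [   0    1    2    0    0]
  r2: [   0    0    0    0    0]
Fix exponent of X4 at 1, X3 at 0, X5 at 0; solve each RREF row for its pivot's exponent:
  r0: exp(X1) + (1)·1 = 0 ⇒ exp(X1) = -1
  r1: exp(X2) + (0)·1 = 0 ⇒ exp(X2) = 0
Π_2 = X1^-1 · X4

["-1", "0", "0", "1", "0"]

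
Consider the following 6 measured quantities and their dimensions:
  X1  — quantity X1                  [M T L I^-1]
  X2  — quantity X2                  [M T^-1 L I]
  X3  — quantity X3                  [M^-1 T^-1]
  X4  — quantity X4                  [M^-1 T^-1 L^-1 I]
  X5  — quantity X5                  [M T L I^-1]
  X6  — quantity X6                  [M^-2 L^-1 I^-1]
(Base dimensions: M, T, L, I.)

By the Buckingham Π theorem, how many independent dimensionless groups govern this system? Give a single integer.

Write exponents as rows M,T,L,I / cols X1,X2,X3,X4,X5,X6:
  M: [ 1  1 -1 -1  1 -2]
  T: [ 1 -1 -1 -1  1  0]
  L: [ 1  1  0 -1  1 -1]
  I: [-1  1  0  1 -1 -1]
RREF → pivots at {X1,X2,X3} ⇒ r = 3
6 vars − rank 3 = 3 Π groups

3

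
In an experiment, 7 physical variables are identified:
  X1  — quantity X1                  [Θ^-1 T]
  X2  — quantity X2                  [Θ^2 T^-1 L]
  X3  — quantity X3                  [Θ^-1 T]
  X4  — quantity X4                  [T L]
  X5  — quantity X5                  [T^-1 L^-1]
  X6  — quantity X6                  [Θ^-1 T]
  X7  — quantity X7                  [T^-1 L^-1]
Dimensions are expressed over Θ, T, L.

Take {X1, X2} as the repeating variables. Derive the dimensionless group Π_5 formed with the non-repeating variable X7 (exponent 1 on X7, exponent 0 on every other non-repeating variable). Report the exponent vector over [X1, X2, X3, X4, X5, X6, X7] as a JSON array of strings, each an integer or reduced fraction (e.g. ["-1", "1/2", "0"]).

Dimensional matrix (Θ×T×L by X1×X2×X3×X4×X5×X6×X7):
  Θ: [-1  2 -1  0  0 -1  0]
  T: [ 1 -1  1  1 -1  1 -1]
  L: [ 0  1  0  1 -1  0 -1]
RREF → pivots at {X1,X2} ⇒ r = 2
Repeat: X1,X2; free: X3,X4,X5,X6,X7
RREF:
  r0: [   1    0    1    2   -2    1   -2]
  r1: [   0    1    0    1   -1    0   -1]
  r2: [   0    0    0    0    0    0    0]
Fix exponent of X7 at 1, X3 at 0, X4 at 0, X5 at 0, X6 at 0; solve each RREF row for its pivot's exponent:
  r0: exp(X1) + (-2)·1 = 0 ⇒ exp(X1) = 2
  r1: exp(X2) + (-1)·1 = 0 ⇒ exp(X2) = 1
Π_5 = X1^2 · X2 · X7

["2", "1", "0", "0", "0", "0", "1"]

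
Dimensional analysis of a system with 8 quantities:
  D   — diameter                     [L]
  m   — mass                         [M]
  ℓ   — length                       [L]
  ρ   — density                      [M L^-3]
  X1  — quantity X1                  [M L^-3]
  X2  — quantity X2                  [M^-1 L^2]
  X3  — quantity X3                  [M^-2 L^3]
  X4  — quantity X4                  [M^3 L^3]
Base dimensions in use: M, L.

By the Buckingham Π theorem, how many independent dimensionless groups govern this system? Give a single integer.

Exponent matrix [M,L] × [D,m,ℓ,ρ,X1,X2,X3,X4]:
  M: [ 0  1  0  1  1 -1 -2  3]
  L: [ 1  0  1 -3 -3  2  3  3]
RREF → pivots at {D,m} ⇒ r = 2
Π count = n − r = 8 − 2 = 6

6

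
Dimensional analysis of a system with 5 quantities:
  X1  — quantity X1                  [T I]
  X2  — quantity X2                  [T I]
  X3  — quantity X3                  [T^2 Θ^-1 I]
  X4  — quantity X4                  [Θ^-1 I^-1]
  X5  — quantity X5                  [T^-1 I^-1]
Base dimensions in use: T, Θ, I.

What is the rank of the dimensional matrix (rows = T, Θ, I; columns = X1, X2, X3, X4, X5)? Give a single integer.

Exponent matrix [T,Θ,I] × [X1,X2,X3,X4,X5]:
  T: [ 1  1  2  0 -1]
  Θ: [ 0  0 -1 -1  0]
  I: [ 1  1  1 -1 -1]
Echelon form has 2 nonzero rows (pivots: X1,X3)

2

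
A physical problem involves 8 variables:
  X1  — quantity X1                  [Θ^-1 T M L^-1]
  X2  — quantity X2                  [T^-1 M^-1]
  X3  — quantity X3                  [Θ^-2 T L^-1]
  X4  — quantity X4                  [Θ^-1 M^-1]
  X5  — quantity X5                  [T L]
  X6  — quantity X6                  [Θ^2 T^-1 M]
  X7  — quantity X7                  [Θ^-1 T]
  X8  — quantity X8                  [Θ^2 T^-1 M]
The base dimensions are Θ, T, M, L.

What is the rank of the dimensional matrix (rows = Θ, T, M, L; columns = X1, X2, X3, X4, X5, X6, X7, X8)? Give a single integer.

3

Write exponents as rows Θ,T,M,L / cols X1,X2,X3,X4,X5,X6,X7,X8:
  Θ: [-1  0 -2 -1  0  2 -1  2]
  T: [ 1 -1  1  0  1 -1  1 -1]
  M: [ 1 -1  0 -1  0  1  0  1]
  L: [-1  0 -1  0  1  0  0  0]
RREF → pivots at {X1,X2,X3} ⇒ r = 3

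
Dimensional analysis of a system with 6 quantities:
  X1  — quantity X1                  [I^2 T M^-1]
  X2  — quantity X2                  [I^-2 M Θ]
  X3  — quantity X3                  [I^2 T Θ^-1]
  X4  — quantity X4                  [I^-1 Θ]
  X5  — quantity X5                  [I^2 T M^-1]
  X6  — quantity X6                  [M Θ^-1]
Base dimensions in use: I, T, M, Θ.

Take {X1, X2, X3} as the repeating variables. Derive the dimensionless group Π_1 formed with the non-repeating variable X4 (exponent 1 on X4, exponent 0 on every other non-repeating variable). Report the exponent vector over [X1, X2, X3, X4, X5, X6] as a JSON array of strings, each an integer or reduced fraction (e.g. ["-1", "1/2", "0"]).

Exponent matrix [I,T,M,Θ] × [X1,X2,X3,X4,X5,X6]:
  I: [ 2 -2  2 -1  2  0]
  T: [ 1  0  1  0  1  0]
  M: [-1  1  0  0 -1  1]
  Θ: [ 0  1 -1  1  0 -1]
Row reduction gives pivot columns X1,X2,X3; rank = 3
Repeat: X1,X2,X3; free: X4,X5,X6
RREF:
  r0: [   1    0    0  1/2    1   -1]
  r1: [   0    1    0  1/2    0    0]
  r2: [   0    0    1 -1/2    0    1]
  r3: [   0    0    0    0    0    0]
Fix exponent of X4 at 1, X5 at 0, X6 at 0; solve each RREF row for its pivot's exponent:
  r0: exp(X1) + (1/2)·1 = 0 ⇒ exp(X1) = -1/2
  r1: exp(X2) + (1/2)·1 = 0 ⇒ exp(X2) = -1/2
  r2: exp(X3) + (-1/2)·1 = 0 ⇒ exp(X3) = 1/2
Π_1 = X1^(-1/2) · X2^(-1/2) · X3^(1/2) · X4

["-1/2", "-1/2", "1/2", "1", "0", "0"]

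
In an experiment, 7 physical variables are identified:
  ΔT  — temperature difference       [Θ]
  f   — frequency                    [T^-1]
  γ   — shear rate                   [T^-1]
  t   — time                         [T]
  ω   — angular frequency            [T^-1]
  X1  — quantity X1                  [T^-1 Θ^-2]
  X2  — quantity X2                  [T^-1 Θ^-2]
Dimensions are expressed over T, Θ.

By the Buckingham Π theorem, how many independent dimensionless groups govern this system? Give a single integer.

5

Write exponents as rows T,Θ / cols ΔT,f,γ,t,ω,X1,X2:
  T: [ 0 -1 -1  1 -1 -1 -1]
  Θ: [ 1  0  0  0  0 -2 -2]
Row reduction gives pivot columns ΔT,f; rank = 2
n=7, r=2 ⇒ 5 dimensionless groups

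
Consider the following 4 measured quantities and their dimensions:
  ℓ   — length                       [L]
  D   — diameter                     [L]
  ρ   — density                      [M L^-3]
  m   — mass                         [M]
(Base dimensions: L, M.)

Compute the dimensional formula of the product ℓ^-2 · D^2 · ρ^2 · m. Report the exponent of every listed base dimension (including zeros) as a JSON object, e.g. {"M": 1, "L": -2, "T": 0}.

{"L": -6, "M": 3}

Write exponents as rows L,M / cols ℓ,D,ρ,m:
  L: [ 1  1 -3  0]
  M: [ 0  0  1  1]
  [L]: (-2)·1+(2)·1+(2)·-3+(1)·0 = -6
  [M]: (-2)·0+(2)·0+(2)·1+(1)·1 = 3
⇒ L^-6 M^3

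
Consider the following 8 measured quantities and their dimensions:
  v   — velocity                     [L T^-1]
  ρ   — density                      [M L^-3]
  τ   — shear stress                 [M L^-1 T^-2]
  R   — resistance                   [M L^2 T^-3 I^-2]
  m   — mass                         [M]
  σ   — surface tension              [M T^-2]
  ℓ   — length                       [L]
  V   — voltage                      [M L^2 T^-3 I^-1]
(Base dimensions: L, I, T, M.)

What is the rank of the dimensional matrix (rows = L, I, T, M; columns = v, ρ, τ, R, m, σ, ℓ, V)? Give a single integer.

4

Exponent matrix [L,I,T,M] × [v,ρ,τ,R,m,σ,ℓ,V]:
  L: [ 1 -3 -1  2  0  0  1  2]
  I: [ 0  0  0 -2  0  0  0 -1]
  T: [-1  0 -2 -3  0 -2  0 -3]
  M: [ 0  1  1  1  1  1  0  1]
Echelon form has 4 nonzero rows (pivots: v,ρ,R,m)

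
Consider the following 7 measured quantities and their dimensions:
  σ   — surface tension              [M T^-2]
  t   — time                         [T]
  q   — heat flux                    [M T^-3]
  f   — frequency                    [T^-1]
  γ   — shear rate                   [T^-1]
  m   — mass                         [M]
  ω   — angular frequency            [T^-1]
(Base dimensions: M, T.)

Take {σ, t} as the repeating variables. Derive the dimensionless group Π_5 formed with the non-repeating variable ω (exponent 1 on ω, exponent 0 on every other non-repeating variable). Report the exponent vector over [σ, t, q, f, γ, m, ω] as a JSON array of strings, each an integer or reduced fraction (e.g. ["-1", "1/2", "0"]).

Dimensional matrix (M×T by σ×t×q×f×γ×m×ω):
  M: [ 1  0  1  0  0  1  0]
  T: [-2  1 -3 -1 -1  0 -1]
Row reduction gives pivot columns σ,t; rank = 2
Pivot set = {σ,t}, free = {q,f,γ,m,ω}
RREF:
  r0: [   1    0    1    0    0    1    0]
  r1: [   0    1   -1   -1   -1    2   -1]
Fix exponent of ω at 1, q at 0, f at 0, γ at 0, m at 0; solve each RREF row for its pivot's exponent:
  r0: exp(σ) + (0)·1 = 0 ⇒ exp(σ) = 0
  r1: exp(t) + (-1)·1 = 0 ⇒ exp(t) = 1
Π_5 = t · ω

["0", "1", "0", "0", "0", "0", "1"]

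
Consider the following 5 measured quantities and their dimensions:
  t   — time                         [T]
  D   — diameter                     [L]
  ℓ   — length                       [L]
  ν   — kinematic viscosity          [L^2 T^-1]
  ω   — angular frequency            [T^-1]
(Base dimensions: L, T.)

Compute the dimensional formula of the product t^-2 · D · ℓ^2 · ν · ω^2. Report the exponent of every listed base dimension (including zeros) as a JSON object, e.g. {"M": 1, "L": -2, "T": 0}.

Dimensional matrix (L×T by t×D×ℓ×ν×ω):
  L: [ 0  1  1  2  0]
  T: [ 1  0  0 -1 -1]
  [L]: (-2)·0+(1)·1+(2)·1+(1)·2+(2)·0 = 5
  [T]: (-2)·1+(1)·0+(2)·0+(1)·-1+(2)·-1 = -5
⇒ L^5 T^-5

{"L": 5, "T": -5}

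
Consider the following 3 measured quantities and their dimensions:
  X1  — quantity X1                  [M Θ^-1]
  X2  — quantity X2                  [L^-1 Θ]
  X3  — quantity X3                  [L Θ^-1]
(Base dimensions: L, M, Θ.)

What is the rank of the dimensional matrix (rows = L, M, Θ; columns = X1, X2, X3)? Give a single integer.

2

Write exponents as rows L,M,Θ / cols X1,X2,X3:
  L: [ 0 -1  1]
  M: [ 1  0  0]
  Θ: [-1  1 -1]
Row reduction gives pivot columns X1,X2; rank = 2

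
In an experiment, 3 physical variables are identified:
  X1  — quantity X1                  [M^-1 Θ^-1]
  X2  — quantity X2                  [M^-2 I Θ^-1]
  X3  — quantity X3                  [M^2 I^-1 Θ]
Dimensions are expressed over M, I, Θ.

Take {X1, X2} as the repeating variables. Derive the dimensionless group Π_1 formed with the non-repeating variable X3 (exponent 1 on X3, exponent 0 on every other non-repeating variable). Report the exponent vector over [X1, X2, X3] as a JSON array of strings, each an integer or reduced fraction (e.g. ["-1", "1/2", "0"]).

Write exponents as rows M,I,Θ / cols X1,X2,X3:
  M: [-1 -2  2]
  I: [ 0  1 -1]
  Θ: [-1 -1  1]
Echelon form has 2 nonzero rows (pivots: X1,X2)
Repeat: X1,X2; free: X3
RREF:
  r0: [   1    0    0]
  r1: [   0    1   -1]
  r2: [   0    0    0]
Fix exponent of X3 at 1; solve each RREF row for its pivot's exponent:
  r0: exp(X1) + (0)·1 = 0 ⇒ exp(X1) = 0
  r1: exp(X2) + (-1)·1 = 0 ⇒ exp(X2) = 1
Π_1 = X2 · X3

["0", "1", "1"]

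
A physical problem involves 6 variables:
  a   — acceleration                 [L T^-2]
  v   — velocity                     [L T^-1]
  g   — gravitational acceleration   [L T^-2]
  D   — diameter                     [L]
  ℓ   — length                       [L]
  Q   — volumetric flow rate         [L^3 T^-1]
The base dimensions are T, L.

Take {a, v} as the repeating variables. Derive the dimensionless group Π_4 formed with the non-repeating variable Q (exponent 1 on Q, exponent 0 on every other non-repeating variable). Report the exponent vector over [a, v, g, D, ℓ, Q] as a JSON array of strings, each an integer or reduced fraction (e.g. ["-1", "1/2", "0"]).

["2", "-5", "0", "0", "0", "1"]

Dimensional matrix (T×L by a×v×g×D×ℓ×Q):
  T: [-2 -1 -2  0  0 -1]
  L: [ 1  1  1  1  1  3]
RREF → pivots at {a,v} ⇒ r = 2
Repeat: a,v; free: g,D,ℓ,Q
RREF:
  r0: [   1    0    1   -1   -1   -2]
  r1: [   0    1    0    2    2    5]
Fix exponent of Q at 1, g at 0, D at 0, ℓ at 0; solve each RREF row for its pivot's exponent:
  r0: exp(a) + (-2)·1 = 0 ⇒ exp(a) = 2
  r1: exp(v) + (5)·1 = 0 ⇒ exp(v) = -5
Π_4 = a^2 · v^-5 · Q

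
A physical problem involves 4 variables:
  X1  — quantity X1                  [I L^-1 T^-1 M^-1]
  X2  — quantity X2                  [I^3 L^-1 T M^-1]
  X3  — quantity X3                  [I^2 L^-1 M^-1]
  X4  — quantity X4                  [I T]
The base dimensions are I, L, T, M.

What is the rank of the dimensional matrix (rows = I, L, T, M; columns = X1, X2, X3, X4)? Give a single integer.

2

Exponent matrix [I,L,T,M] × [X1,X2,X3,X4]:
  I: [ 1  3  2  1]
  L: [-1 -1 -1  0]
  T: [-1  1  0  1]
  M: [-1 -1 -1  0]
RREF → pivots at {X1,X2} ⇒ r = 2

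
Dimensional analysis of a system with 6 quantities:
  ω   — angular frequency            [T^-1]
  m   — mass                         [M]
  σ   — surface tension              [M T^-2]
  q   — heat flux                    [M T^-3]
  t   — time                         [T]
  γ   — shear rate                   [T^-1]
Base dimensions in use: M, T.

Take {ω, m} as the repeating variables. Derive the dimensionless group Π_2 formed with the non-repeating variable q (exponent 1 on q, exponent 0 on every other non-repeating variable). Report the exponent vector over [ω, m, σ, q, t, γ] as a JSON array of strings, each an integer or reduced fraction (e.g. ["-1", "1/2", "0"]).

["-3", "-1", "0", "1", "0", "0"]

Write exponents as rows M,T / cols ω,m,σ,q,t,γ:
  M: [ 0  1  1  1  0  0]
  T: [-1  0 -2 -3  1 -1]
RREF → pivots at {ω,m} ⇒ r = 2
Repeat: ω,m; free: σ,q,t,γ
RREF:
  r0: [   1    0    2    3   -1    1]
  r1: [   0    1    1    1    0    0]
Fix exponent of q at 1, σ at 0, t at 0, γ at 0; solve each RREF row for its pivot's exponent:
  r0: exp(ω) + (3)·1 = 0 ⇒ exp(ω) = -3
  r1: exp(m) + (1)·1 = 0 ⇒ exp(m) = -1
Π_2 = ω^-3 · m^-1 · q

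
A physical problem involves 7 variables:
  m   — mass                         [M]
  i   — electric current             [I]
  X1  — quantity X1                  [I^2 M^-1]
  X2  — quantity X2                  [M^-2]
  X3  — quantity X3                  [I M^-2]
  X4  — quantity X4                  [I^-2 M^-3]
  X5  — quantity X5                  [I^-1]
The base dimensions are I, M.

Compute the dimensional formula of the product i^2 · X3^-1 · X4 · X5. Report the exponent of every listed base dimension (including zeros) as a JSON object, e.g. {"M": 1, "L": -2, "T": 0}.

Write exponents as rows I,M / cols m,i,X1,X2,X3,X4,X5:
  I: [ 0  1  2  0  1 -2 -1]
  M: [ 1  0 -1 -2 -2 -3  0]
  [I]: (2)·1+(-1)·1+(1)·-2+(1)·-1 = -2
  [M]: (2)·0+(-1)·-2+(1)·-3+(1)·0 = -1
⇒ I^-2 M^-1

{"I": -2, "M": -1}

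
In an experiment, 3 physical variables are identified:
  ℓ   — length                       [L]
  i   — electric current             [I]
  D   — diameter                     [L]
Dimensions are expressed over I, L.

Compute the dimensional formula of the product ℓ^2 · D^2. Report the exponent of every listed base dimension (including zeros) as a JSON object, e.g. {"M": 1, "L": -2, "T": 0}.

{"I": 0, "L": 4}

Dimensional matrix (I×L by ℓ×i×D):
  I: [ 0  1  0]
  L: [ 1  0  1]
  [I]: (2)·0+(2)·0 = 0
  [L]: (2)·1+(2)·1 = 4
⇒ L^4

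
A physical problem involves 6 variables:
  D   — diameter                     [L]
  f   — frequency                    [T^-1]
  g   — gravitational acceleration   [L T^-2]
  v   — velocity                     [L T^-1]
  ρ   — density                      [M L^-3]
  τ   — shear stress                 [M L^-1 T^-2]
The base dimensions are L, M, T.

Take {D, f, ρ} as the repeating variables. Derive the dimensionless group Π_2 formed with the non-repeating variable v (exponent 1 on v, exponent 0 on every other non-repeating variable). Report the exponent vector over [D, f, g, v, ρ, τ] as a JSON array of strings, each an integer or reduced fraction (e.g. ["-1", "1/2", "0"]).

["-1", "-1", "0", "1", "0", "0"]

Dimensional matrix (L×M×T by D×f×g×v×ρ×τ):
  L: [ 1  0  1  1 -3 -1]
  M: [ 0  0  0  0  1  1]
  T: [ 0 -1 -2 -1  0 -2]
RREF → pivots at {D,f,ρ} ⇒ r = 3
Pivot set = {D,f,ρ}, free = {g,v,τ}
RREF:
  r0: [   1    0    1    1    0    2]
  r1: [   0    1    2    1    0    2]
  r2: [   0    0    0    0    1    1]
Fix exponent of v at 1, g at 0, τ at 0; solve each RREF row for its pivot's exponent:
  r0: exp(D) + (1)·1 = 0 ⇒ exp(D) = -1
  r1: exp(f) + (1)·1 = 0 ⇒ exp(f) = -1
  r2: exp(ρ) + (0)·1 = 0 ⇒ exp(ρ) = 0
Π_2 = D^-1 · f^-1 · v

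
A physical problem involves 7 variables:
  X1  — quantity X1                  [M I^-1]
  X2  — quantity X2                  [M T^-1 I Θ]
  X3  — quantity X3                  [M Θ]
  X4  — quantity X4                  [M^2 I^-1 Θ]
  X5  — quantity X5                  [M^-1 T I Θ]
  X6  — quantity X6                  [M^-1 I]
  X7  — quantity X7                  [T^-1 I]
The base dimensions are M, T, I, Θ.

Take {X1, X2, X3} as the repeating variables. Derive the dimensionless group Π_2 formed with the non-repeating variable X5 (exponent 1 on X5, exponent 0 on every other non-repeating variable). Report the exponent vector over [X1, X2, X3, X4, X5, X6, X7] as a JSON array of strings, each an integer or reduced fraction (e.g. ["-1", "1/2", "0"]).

["2", "1", "-2", "0", "1", "0", "0"]

Write exponents as rows M,T,I,Θ / cols X1,X2,X3,X4,X5,X6,X7:
  M: [ 1  1  1  2 -1 -1  0]
  T: [ 0 -1  0  0  1  0 -1]
  I: [-1  1  0 -1  1  1  1]
  Θ: [ 0  1  1  1  1  0  0]
Echelon form has 3 nonzero rows (pivots: X1,X2,X3)
Repeat: X1,X2,X3; free: X4,X5,X6,X7
RREF:
  r0: [   1    0    0    1   -2   -1    0]
  r1: [   0    1    0    0   -1    0    1]
  r2: [   0    0    1    1    2    0   -1]
  r3: [   0    0    0    0    0    0    0]
Fix exponent of X5 at 1, X4 at 0, X6 at 0, X7 at 0; solve each RREF row for its pivot's exponent:
  r0: exp(X1) + (-2)·1 = 0 ⇒ exp(X1) = 2
  r1: exp(X2) + (-1)·1 = 0 ⇒ exp(X2) = 1
  r2: exp(X3) + (2)·1 = 0 ⇒ exp(X3) = -2
Π_2 = X1^2 · X2 · X3^-2 · X5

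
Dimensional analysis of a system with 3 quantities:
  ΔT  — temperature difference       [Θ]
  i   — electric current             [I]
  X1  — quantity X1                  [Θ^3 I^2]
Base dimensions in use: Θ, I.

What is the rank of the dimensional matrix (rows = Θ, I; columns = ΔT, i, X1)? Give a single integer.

2

Write exponents as rows Θ,I / cols ΔT,i,X1:
  Θ: [ 1  0  3]
  I: [ 0  1  2]
Echelon form has 2 nonzero rows (pivots: ΔT,i)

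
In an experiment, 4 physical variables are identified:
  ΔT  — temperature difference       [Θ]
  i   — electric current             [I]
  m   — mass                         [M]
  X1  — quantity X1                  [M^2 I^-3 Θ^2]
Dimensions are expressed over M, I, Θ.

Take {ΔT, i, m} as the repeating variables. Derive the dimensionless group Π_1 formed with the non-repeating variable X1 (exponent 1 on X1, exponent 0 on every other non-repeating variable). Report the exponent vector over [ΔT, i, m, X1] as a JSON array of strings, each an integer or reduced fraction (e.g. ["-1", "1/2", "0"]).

Write exponents as rows M,I,Θ / cols ΔT,i,m,X1:
  M: [ 0  0  1  2]
  I: [ 0  1  0 -3]
  Θ: [ 1  0  0  2]
Echelon form has 3 nonzero rows (pivots: ΔT,i,m)
Repeat: ΔT,i,m; free: X1
RREF:
  r0: [   1    0    0    2]
  r1: [   0    1    0   -3]
  r2: [   0    0    1    2]
Fix exponent of X1 at 1; solve each RREF row for its pivot's exponent:
  r0: exp(ΔT) + (2)·1 = 0 ⇒ exp(ΔT) = -2
  r1: exp(i) + (-3)·1 = 0 ⇒ exp(i) = 3
  r2: exp(m) + (2)·1 = 0 ⇒ exp(m) = -2
Π_1 = ΔT^-2 · i^3 · m^-2 · X1

["-2", "3", "-2", "1"]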